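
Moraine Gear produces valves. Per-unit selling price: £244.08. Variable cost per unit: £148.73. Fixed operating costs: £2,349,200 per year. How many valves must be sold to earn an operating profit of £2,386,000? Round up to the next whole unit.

49,662 valves

Each unit contributes £244.08 − £148.73 = £95.35.
Required volume = (fixed costs + target profit) ÷ CM = (£2,349,200 + £2,386,000) ÷ £95.35 = 49,661.25, so 49,662 valves.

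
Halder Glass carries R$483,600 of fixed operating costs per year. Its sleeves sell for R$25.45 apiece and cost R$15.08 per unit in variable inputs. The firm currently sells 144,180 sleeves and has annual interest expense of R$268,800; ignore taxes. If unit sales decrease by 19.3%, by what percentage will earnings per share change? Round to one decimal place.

-38.9%

At 144,180 units, contribution = 144,180 × R$10.37 = R$1,495,146.60.
Subtracting fixed costs: EBIT = R$1,495,146.60 − R$483,600 = R$1,011,546.60.
After interest of R$268,800.00, pre-tax earnings = R$742,746.60.
DCL = total CM / (EBIT − I) = R$1,495,146.60 / R$742,746.60 = 2.0130.
%ΔEPS = DCL × %ΔSales = 2.0130 × -19.3% = -38.9%.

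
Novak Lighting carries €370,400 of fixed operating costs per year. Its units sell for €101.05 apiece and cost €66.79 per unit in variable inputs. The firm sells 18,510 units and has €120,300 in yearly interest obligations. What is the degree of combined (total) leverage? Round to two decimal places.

4.42

At 18,510 units, contribution = 18,510 × €34.26 = €634,152.60.
EBIT = €634,152.60 − €370,400 = €263,752.60. Interest = €120,300.00.
DOL = €634,152.60 ÷ €263,752.60 = 2.4043; DFL = €263,752.60 ÷ €143,452.60 = 1.8386.
Combined leverage = 2.4043 × 1.8386 = 4.4205.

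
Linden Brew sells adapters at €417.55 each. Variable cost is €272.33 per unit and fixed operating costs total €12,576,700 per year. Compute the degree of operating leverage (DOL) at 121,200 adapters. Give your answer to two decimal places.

Total contribution margin = 121,200 × €145.22 = €17,600,664.00.
EBIT = €17,600,664.00 − €12,576,700 = €5,023,964.00.
Degree of operating leverage = €17,600,664.00 / €5,023,964.00 = 3.5033.

3.50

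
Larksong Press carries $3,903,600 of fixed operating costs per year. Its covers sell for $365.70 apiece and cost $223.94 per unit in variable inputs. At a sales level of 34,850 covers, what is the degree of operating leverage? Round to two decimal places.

4.77

Contribution at this volume is 34,850 × $141.76 = $4,940,336.00.
Operating income = contribution − fixed costs = $4,940,336.00 − $3,903,600 = $1,036,736.00.
DOL = contribution ÷ EBIT = $4,940,336.00 ÷ $1,036,736.00 = 4.7653.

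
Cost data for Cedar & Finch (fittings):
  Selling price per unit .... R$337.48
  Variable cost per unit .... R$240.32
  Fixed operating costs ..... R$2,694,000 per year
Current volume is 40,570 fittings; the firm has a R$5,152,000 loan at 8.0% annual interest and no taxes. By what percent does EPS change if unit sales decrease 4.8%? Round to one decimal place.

At 40,570 units, contribution = 40,570 × R$97.16 = R$3,941,781.20.
Subtracting fixed costs: EBIT = R$3,941,781.20 − R$2,694,000 = R$1,247,781.20.
Interest = R$412,160.00, so EBIT − I = R$835,621.20.
DCL = total CM / (EBIT − I) = R$3,941,781.20 / R$835,621.20 = 4.7172.
EPS therefore changes by 4.7172 × (-4.8%) = -22.6%.

-22.6%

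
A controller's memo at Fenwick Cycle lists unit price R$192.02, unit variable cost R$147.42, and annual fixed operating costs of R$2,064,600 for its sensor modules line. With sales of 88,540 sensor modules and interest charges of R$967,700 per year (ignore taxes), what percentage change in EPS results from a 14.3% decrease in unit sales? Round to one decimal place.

Contribution at this volume is 88,540 × R$44.60 = R$3,948,884.00.
Operating income = contribution − fixed costs = R$3,948,884.00 − R$2,064,600 = R$1,884,284.00.
Interest = R$967,700.00, so EBIT − I = R$916,584.00.
DCL = total CM / (EBIT − I) = R$3,948,884.00 / R$916,584.00 = 4.3083.
%ΔEPS = DCL × %ΔSales = 4.3083 × -14.3% = -61.6%.

-61.6%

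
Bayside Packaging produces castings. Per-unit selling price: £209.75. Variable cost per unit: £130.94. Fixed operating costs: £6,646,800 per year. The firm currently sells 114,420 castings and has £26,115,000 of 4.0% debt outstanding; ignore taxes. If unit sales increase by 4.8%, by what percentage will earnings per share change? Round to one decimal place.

Total contribution margin = 114,420 × £78.81 = £9,017,440.20.
Operating income = contribution − fixed costs = £9,017,440.20 − £6,646,800 = £2,370,640.20.
Interest = £1,044,600.00, so EBIT − I = £1,326,040.20.
Degree of combined leverage = contribution ÷ (EBIT − I) = £9,017,440.20 ÷ £1,326,040.20 = 6.8003.
EPS therefore changes by 6.8003 × (+4.8%) = +32.6%.

+32.6%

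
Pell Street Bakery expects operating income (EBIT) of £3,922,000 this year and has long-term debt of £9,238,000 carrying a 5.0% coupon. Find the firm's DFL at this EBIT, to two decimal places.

Interest = £461,900.00.
DFL = EBIT ÷ (EBIT − I) = £3,922,000 ÷ (£3,922,000 − £461,900.00) = £3,922,000 ÷ £3,460,100.00 = 1.1335.

1.13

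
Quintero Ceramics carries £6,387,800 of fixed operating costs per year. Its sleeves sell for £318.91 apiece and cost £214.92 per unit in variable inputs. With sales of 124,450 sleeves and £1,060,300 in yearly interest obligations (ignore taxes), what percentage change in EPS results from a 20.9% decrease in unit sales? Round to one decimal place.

-49.2%

Contribution at this volume is 124,450 × £103.99 = £12,941,555.50.
EBIT = £12,941,555.50 − £6,387,800 = £6,553,755.50.
After interest of £1,060,300.00, pre-tax earnings = £5,493,455.50.
DCL = total CM / (EBIT − I) = £12,941,555.50 / £5,493,455.50 = 2.3558.
EPS therefore changes by 2.3558 × (-20.9%) = -49.2%.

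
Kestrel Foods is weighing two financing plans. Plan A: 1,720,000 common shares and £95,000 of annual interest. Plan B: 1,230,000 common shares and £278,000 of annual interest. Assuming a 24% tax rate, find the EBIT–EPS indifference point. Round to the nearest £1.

Set EPS_A = EPS_B: (EBIT − £95,000)(1 − 0.24) ÷ 1,720,000 = (EBIT − £278,000)(1 − 0.24) ÷ 1,230,000.
Cancelling (1 − t) and cross-multiplying: 1,230,000·(EBIT − 95,000) = 1,720,000·(EBIT − 278,000).
EBIT × (1,720,000 − 1,230,000) = 278,000 × 1,720,000 − 95,000 × 1,230,000 = 361,310,000,000, so EBIT = 361,310,000,000 ÷ 490,000 = 737,367.35.

£737,367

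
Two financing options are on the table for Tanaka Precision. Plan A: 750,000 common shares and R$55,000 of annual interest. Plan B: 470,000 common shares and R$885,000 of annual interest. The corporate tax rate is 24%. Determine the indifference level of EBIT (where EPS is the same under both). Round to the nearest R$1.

R$2,278,214

At indifference, (EBIT − 55,000)(1 − t)/750,000 = (EBIT − 885,000)(1 − t)/470,000.
Cancelling (1 − t) and cross-multiplying: 470,000·(EBIT − 55,000) = 750,000·(EBIT − 885,000).
Solving, EBIT = (885,000·750,000 − 55,000·470,000) / (750,000 − 470,000) = 637,900,000,000 / 280,000 = 2,278,214.29.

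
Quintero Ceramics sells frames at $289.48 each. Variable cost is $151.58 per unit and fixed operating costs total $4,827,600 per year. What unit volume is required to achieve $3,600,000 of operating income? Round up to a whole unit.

61,114 frames

Each unit contributes $289.48 − $151.58 = $137.90.
Required volume = (fixed costs + target profit) ÷ CM = ($4,827,600 + $3,600,000) ÷ $137.90 = 61,113.85, so 61,114 frames.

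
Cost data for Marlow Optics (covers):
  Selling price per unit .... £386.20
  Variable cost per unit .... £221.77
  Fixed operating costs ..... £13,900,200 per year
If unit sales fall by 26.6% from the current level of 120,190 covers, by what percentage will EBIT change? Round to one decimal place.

At 120,190 units, contribution = 120,190 × £164.43 = £19,762,841.70.
Subtracting fixed costs: EBIT = £19,762,841.70 − £13,900,200 = £5,862,641.70.
DOL = contribution ÷ EBIT = £19,762,841.70 ÷ £5,862,641.70 = 3.3710.
So EBIT moves 3.3710 × (-26.6%) = -89.7%.

-89.7%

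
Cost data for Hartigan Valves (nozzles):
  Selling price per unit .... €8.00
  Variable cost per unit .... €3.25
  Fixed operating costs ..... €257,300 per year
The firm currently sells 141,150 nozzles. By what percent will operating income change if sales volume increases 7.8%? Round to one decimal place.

+12.7%

Total contribution margin = 141,150 × €4.75 = €670,462.50.
EBIT = €670,462.50 − €257,300 = €413,162.50.
DOL = contribution ÷ EBIT = €670,462.50 ÷ €413,162.50 = 1.6228.
%ΔEBIT = DOL × %ΔSales = 1.6228 × +7.8% = +12.7%.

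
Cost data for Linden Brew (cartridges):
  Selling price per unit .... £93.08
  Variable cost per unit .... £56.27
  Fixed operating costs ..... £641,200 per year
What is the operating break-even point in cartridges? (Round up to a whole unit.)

Each unit contributes £93.08 − £56.27 = £36.81.
Break-even volume = fixed costs ÷ CM per unit = £641,200 ÷ £36.81 = 17,419.18, so 17,420 cartridges.

17,420 cartridges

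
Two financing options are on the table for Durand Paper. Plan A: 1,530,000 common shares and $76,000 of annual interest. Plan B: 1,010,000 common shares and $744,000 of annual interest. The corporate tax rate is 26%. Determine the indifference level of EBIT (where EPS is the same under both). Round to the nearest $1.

Set EPS_A = EPS_B: (EBIT − $76,000)(1 − 0.26) ÷ 1,530,000 = (EBIT − $744,000)(1 − 0.26) ÷ 1,010,000.
Cancelling (1 − t) and cross-multiplying: 1,010,000·(EBIT − 76,000) = 1,530,000·(EBIT − 744,000).
Solving, EBIT = (744,000·1,530,000 − 76,000·1,010,000) / (1,530,000 − 1,010,000) = 1,061,560,000,000 / 520,000 = 2,041,461.54.

$2,041,462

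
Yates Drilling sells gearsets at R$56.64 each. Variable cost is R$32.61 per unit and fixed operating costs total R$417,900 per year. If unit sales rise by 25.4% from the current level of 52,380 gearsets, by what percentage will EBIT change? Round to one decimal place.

Contribution at this volume is 52,380 × R$24.03 = R$1,258,691.40.
EBIT = R$1,258,691.40 − R$417,900 = R$840,791.40.
DOL = contribution ÷ EBIT = R$1,258,691.40 ÷ R$840,791.40 = 1.4970.
Operating income changes by 1.4970 × +25.4% = +38.0%.

+38.0%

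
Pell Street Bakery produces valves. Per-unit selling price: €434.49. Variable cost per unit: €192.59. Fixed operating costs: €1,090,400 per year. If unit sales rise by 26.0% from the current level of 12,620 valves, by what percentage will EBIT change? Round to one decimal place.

+40.4%

Contribution at this volume is 12,620 × €241.90 = €3,052,778.00.
Operating income = contribution − fixed costs = €3,052,778.00 − €1,090,400 = €1,962,378.00.
Degree of operating leverage = €3,052,778.00 / €1,962,378.00 = 1.5557.
%ΔEBIT = DOL × %ΔSales = 1.5557 × +26.0% = +40.4%.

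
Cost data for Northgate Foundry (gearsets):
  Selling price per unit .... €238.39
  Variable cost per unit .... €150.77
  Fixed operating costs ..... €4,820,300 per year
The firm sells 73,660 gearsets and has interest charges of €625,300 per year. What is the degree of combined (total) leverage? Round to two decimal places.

6.40

Contribution at this volume is 73,660 × €87.62 = €6,454,089.20.
EBIT = €6,454,089.20 − €4,820,300 = €1,633,789.20. Interest = €625,300.00, so EBIT − I = €1,008,489.20.
Degree of total leverage = total CM / (EBIT − interest) = €6,454,089.20 / €1,008,489.20 = 6.3998.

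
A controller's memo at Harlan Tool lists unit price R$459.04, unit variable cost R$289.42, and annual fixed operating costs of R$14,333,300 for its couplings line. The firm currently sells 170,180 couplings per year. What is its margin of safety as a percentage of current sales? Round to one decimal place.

50.3%

Unit CM = price − variable cost = R$459.04 − R$289.42 = R$169.62. Break-even units = R$14,333,300 ÷ R$169.62 = 84,502.42; break-even revenue = 84,502.42 × R$459.04 = R$38,789,989.58.
Current sales = 170,180 × R$459.04 = R$78,119,427.20.
Margin of safety = (R$78,119,427.20 − R$38,789,989.58) ÷ R$78,119,427.20 = 50.3%.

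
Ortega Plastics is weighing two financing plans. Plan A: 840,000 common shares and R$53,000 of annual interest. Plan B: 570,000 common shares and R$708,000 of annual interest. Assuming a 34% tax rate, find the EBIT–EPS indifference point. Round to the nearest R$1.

R$2,090,778

Set EPS_A = EPS_B: (EBIT − R$53,000)(1 − 0.34) ÷ 840,000 = (EBIT − R$708,000)(1 − 0.34) ÷ 570,000.
The (1 − t) factor cancels: (EBIT − 53,000) × 570,000 = (EBIT − 708,000) × 840,000.
EBIT × (840,000 − 570,000) = 708,000 × 840,000 − 53,000 × 570,000 = 564,510,000,000, so EBIT = 564,510,000,000 ÷ 270,000 = 2,090,777.78.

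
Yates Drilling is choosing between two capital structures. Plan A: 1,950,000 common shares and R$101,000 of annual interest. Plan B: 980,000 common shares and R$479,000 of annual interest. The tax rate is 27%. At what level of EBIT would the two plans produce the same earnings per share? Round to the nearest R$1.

R$860,897

At indifference, (EBIT − 101,000)(1 − t)/1,950,000 = (EBIT − 479,000)(1 − t)/980,000.
The (1 − t) factor cancels: (EBIT − 101,000) × 980,000 = (EBIT − 479,000) × 1,950,000.
EBIT × (1,950,000 − 980,000) = 479,000 × 1,950,000 − 101,000 × 980,000 = 835,070,000,000, so EBIT = 835,070,000,000 ÷ 970,000 = 860,896.91.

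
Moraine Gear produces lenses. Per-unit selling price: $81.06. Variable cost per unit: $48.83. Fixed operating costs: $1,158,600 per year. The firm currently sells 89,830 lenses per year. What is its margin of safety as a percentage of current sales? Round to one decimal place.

60.0%

Each unit contributes $81.06 − $48.83 = $32.23. Break-even units = $1,158,600 ÷ $32.23 = 35,947.87; break-even revenue = 35,947.87 × $81.06 = $2,913,934.72.
Actual sales revenue = 89,830 × $81.06 = $7,281,619.80.
Margin of safety = ($7,281,619.80 − $2,913,934.72) ÷ $7,281,619.80 = 60.0%.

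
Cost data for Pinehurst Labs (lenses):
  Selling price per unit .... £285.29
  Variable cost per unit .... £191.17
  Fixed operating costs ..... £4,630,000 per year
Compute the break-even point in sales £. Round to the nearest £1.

Contribution margin per unit = £285.29 − £191.17 = £94.12, a CM ratio of £94.12 ÷ £285.29 = 0.3299.
Break-even revenue = fixed costs × price ÷ CM = £4,630,000 × £285.29 ÷ £94.12 = £14,034,134.

£14,034,134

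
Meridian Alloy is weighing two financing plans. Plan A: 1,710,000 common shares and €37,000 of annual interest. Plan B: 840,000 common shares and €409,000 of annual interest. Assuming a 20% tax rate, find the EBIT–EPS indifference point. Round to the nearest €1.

Set EPS_A = EPS_B: (EBIT − €37,000)(1 − 0.20) ÷ 1,710,000 = (EBIT − €409,000)(1 − 0.20) ÷ 840,000.
The (1 − t) factor cancels: (EBIT − 37,000) × 840,000 = (EBIT − 409,000) × 1,710,000.
Solving, EBIT = (409,000·1,710,000 − 37,000·840,000) / (1,710,000 − 840,000) = 668,310,000,000 / 870,000 = 768,172.41.

€768,172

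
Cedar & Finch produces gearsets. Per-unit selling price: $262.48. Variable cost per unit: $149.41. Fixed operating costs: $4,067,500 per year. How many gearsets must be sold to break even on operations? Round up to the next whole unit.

Unit CM = price − variable cost = $262.48 − $149.41 = $113.07.
Break-even volume = fixed costs ÷ CM per unit = $4,067,500 ÷ $113.07 = 35,973.29, so 35,974 gearsets.

35,974 gearsets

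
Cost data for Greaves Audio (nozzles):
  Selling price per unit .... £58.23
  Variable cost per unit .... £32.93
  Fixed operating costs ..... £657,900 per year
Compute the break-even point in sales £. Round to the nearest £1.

Contribution margin per unit = £58.23 − £32.93 = £25.30, a CM ratio of £25.30 ÷ £58.23 = 0.4345.
Break-even sales = FC ÷ CM ratio = £657,900 × £58.23 / £25.30 = £1,514,210.

£1,514,210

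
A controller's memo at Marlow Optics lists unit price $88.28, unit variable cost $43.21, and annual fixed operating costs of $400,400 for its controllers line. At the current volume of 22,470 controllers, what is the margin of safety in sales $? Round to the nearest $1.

Unit CM = price − variable cost = $88.28 − $43.21 = $45.07. Break-even units = $400,400 ÷ $45.07 = 8,883.96; break-even revenue = 8,883.96 × $88.28 = $784,275.84.
Actual sales revenue = 22,470 × $88.28 = $1,983,651.60.
Margin of safety = $1,983,651.60 − $784,275.84 = $1,199,376.

$1,199,376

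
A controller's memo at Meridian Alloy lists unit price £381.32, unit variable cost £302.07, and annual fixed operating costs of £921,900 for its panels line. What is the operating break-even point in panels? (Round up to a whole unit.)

Unit CM = price − variable cost = £381.32 − £302.07 = £79.25.
Break-even Q = £921,900 / £79.25 = 11,632.81 → 11,633 panels.

11,633 panels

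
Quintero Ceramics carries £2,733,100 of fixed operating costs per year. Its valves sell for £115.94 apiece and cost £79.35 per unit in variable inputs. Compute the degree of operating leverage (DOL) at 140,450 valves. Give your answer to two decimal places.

Total contribution margin = 140,450 × £36.59 = £5,139,065.50.
Operating income = contribution − fixed costs = £5,139,065.50 − £2,733,100 = £2,405,965.50.
DOL = contribution ÷ EBIT = £5,139,065.50 ÷ £2,405,965.50 = 2.1360.

2.14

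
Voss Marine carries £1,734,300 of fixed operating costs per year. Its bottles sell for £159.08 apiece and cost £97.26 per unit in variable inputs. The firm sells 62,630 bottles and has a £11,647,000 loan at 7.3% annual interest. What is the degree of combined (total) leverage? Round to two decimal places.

At 62,630 units, contribution = 62,630 × £61.82 = £3,871,786.60.
Operating income = contribution − fixed costs = £3,871,786.60 − £1,734,300 = £2,137,486.60. Interest = £850,231.00, so EBIT − I = £1,287,255.60.
DCL = contribution ÷ (EBIT − I) = £3,871,786.60 ÷ £1,287,255.60 = 3.0078.

3.01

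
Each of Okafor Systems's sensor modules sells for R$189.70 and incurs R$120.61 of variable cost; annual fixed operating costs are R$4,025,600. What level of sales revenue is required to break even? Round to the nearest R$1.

Contribution margin per unit = R$189.70 − R$120.61 = R$69.09, a CM ratio of R$69.09 ÷ R$189.70 = 0.3642.
Break-even revenue = fixed costs × price ÷ CM = R$4,025,600 × R$189.70 ÷ R$69.09 = R$11,053,066.

R$11,053,066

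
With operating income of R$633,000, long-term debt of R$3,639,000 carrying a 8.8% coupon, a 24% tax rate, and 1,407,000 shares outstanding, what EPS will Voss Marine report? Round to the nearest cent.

R$0.17

Pre-tax income = R$633,000 − R$320,232.00 = R$312,768.00.
Net income = R$312,768.00 × (1 − 0.24) = R$237,703.68.
EPS = R$237,703.68 ÷ 1,407,000 = R$0.17.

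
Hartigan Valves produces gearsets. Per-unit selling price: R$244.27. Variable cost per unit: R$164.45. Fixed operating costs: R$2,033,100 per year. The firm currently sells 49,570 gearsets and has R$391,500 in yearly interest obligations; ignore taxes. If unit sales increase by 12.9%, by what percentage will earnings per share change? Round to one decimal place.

+33.3%

At 49,570 units, contribution = 49,570 × R$79.82 = R$3,956,677.40.
Operating income = contribution − fixed costs = R$3,956,677.40 − R$2,033,100 = R$1,923,577.40.
Interest = R$391,500.00, so EBIT − I = R$1,532,077.40.
DCL = total CM / (EBIT − I) = R$3,956,677.40 / R$1,532,077.40 = 2.5826.
%ΔEPS = DCL × %ΔSales = 2.5826 × +12.9% = +33.3%.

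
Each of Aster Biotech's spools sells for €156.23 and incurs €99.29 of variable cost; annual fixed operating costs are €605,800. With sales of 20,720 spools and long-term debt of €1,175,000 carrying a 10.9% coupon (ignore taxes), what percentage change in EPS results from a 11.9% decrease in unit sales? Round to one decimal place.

-31.5%

Contribution at this volume is 20,720 × €56.94 = €1,179,796.80.
EBIT = €1,179,796.80 − €605,800 = €573,996.80.
Interest = €128,075.00, so EBIT − I = €445,921.80.
DCL = total CM / (EBIT − I) = €1,179,796.80 / €445,921.80 = 2.6457.
EPS therefore changes by 2.6457 × (-11.9%) = -31.5%.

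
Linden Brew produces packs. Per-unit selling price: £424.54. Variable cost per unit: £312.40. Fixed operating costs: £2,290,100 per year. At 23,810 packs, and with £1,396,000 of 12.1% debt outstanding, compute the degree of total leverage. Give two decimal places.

12.65

Total contribution margin = 23,810 × £112.14 = £2,670,053.40.
Subtracting fixed costs: EBIT = £2,670,053.40 − £2,290,100 = £379,953.40. Interest = £168,916.00, so EBIT − I = £211,037.40.
Degree of total leverage = total CM / (EBIT − interest) = £2,670,053.40 / £211,037.40 = 12.6520.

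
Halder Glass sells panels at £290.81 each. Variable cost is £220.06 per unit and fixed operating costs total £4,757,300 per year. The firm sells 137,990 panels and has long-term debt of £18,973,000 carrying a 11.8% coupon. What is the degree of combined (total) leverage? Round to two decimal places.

3.53

Contribution at this volume is 137,990 × £70.75 = £9,762,792.50.
Operating income = contribution − fixed costs = £9,762,792.50 − £4,757,300 = £5,005,492.50. Interest = £2,238,814.00, so EBIT − I = £2,766,678.50.
Degree of total leverage = total CM / (EBIT − interest) = £9,762,792.50 / £2,766,678.50 = 3.5287.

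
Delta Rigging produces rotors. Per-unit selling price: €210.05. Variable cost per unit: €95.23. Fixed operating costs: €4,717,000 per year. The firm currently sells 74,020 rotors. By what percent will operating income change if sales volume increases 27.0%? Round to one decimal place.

Contribution at this volume is 74,020 × €114.82 = €8,498,976.40.
Subtracting fixed costs: EBIT = €8,498,976.40 − €4,717,000 = €3,781,976.40.
So DOL = total CM / EBIT = €8,498,976.40 / €3,781,976.40 = 2.2472.
So EBIT moves 2.2472 × (+27.0%) = +60.7%.

+60.7%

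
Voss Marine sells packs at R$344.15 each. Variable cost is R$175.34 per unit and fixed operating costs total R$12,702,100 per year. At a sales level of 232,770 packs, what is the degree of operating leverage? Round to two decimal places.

1.48

At 232,770 units, contribution = 232,770 × R$168.81 = R$39,293,903.70.
Operating income = contribution − fixed costs = R$39,293,903.70 − R$12,702,100 = R$26,591,803.70.
DOL = contribution ÷ EBIT = R$39,293,903.70 ÷ R$26,591,803.70 = 1.4777.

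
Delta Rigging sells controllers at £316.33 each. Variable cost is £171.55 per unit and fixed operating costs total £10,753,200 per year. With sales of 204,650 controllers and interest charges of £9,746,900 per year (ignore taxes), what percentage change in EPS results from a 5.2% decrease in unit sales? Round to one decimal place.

Total contribution margin = 204,650 × £144.78 = £29,629,227.00.
Subtracting fixed costs: EBIT = £29,629,227.00 − £10,753,200 = £18,876,027.00.
After interest of £9,746,900.00, pre-tax earnings = £9,129,127.00.
Degree of combined leverage = contribution ÷ (EBIT − I) = £29,629,227.00 ÷ £9,129,127.00 = 3.2456.
%ΔEPS = DCL × %ΔSales = 3.2456 × -5.2% = -16.9%.

-16.9%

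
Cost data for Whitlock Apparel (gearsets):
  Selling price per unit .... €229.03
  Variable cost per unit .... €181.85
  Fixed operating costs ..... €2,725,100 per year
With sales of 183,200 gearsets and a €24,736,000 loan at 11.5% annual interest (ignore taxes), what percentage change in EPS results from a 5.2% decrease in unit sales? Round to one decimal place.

-14.6%

Contribution at this volume is 183,200 × €47.18 = €8,643,376.00.
Subtracting fixed costs: EBIT = €8,643,376.00 − €2,725,100 = €5,918,276.00.
After interest of €2,844,640.00, pre-tax earnings = €3,073,636.00.
Degree of combined leverage = contribution ÷ (EBIT − I) = €8,643,376.00 ÷ €3,073,636.00 = 2.8121.
%ΔEPS = DCL × %ΔSales = 2.8121 × -5.2% = -14.6%.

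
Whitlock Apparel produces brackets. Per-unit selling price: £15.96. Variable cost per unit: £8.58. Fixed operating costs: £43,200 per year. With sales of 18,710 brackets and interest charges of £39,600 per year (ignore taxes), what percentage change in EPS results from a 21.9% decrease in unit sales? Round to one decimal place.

-54.7%

Total contribution margin = 18,710 × £7.38 = £138,079.80.
Subtracting fixed costs: EBIT = £138,079.80 − £43,200 = £94,879.80.
After interest of £39,600.00, pre-tax earnings = £55,279.80.
Degree of combined leverage = contribution ÷ (EBIT − I) = £138,079.80 ÷ £55,279.80 = 2.4978.
%ΔEPS = DCL × %ΔSales = 2.4978 × -21.9% = -54.7%.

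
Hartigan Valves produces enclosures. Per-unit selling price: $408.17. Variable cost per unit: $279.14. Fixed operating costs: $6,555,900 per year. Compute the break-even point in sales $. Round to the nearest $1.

$20,738,756

CM per unit = $408.17 − $279.14 = $129.03; CM ratio = $129.03 / $408.17 = 0.3161.
Break-even revenue = fixed costs × price ÷ CM = $6,555,900 × $408.17 ÷ $129.03 = $20,738,756.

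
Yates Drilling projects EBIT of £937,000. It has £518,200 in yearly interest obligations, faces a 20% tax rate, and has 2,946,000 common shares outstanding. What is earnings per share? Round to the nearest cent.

£0.11

Interest = £518,200.00, so EBT = £937,000 − £518,200.00 = £418,800.00.
After tax at 20%: net income = £418,800.00 × 0.80 = £335,040.00.
Per share: £335,040.00 / 2,946,000 shares = £0.11.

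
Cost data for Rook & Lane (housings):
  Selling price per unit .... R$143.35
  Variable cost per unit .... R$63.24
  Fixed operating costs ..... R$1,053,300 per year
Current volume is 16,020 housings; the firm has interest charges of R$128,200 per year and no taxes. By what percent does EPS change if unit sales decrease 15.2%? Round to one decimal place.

Contribution at this volume is 16,020 × R$80.11 = R$1,283,362.20.
Subtracting fixed costs: EBIT = R$1,283,362.20 − R$1,053,300 = R$230,062.20.
Interest = R$128,200.00, so EBIT − I = R$101,862.20.
Degree of combined leverage = contribution ÷ (EBIT − I) = R$1,283,362.20 ÷ R$101,862.20 = 12.5990.
%ΔEPS = DCL × %ΔSales = 12.5990 × -15.2% = -191.5%.

-191.5%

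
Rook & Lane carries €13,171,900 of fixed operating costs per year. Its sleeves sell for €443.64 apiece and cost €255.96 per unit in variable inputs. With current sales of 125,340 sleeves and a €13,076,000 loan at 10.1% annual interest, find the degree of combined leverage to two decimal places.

2.60

At 125,340 units, contribution = 125,340 × €187.68 = €23,523,811.20.
Operating income = contribution − fixed costs = €23,523,811.20 − €13,171,900 = €10,351,911.20. Interest = €1,320,676.00.
DOL = €23,523,811.20 ÷ €10,351,911.20 = 2.2724; DFL = €10,351,911.20 ÷ €9,031,235.20 = 1.1462.
Combined leverage = 2.2724 × 1.1462 = 2.6046.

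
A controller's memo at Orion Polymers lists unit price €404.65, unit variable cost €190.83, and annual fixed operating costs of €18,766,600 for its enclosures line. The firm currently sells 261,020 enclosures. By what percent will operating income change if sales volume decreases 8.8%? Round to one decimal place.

-13.3%

Contribution at this volume is 261,020 × €213.82 = €55,811,296.40.
Operating income = contribution − fixed costs = €55,811,296.40 − €18,766,600 = €37,044,696.40.
So DOL = total CM / EBIT = €55,811,296.40 / €37,044,696.40 = 1.5066.
%ΔEBIT = DOL × %ΔSales = 1.5066 × -8.8% = -13.3%.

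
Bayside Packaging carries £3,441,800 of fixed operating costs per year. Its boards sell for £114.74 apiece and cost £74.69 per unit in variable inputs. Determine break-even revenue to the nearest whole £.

£9,860,478

CM per unit = £114.74 − £74.69 = £40.05; CM ratio = £40.05 / £114.74 = 0.3491.
Break-even sales = FC ÷ CM ratio = £3,441,800 × £114.74 / £40.05 = £9,860,478.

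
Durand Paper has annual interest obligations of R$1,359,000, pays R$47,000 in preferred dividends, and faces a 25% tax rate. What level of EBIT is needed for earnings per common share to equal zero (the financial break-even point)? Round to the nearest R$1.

R$1,421,667

Preferred dividends are paid after tax, so their pre-tax equivalent is R$47,000 ÷ (1 − 0.25) = R$62,666.67.
Financial break-even EBIT = interest + D_p ÷ (1 − t) = R$1,359,000 + R$62,666.67 = R$1,421,666.67.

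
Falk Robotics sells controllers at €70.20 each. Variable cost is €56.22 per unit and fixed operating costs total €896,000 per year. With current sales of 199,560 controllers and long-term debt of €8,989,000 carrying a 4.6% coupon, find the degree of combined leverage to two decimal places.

1.88

Total contribution margin = 199,560 × €13.98 = €2,789,848.80.
EBIT = €2,789,848.80 − €896,000 = €1,893,848.80. Interest = €413,494.00, so EBIT − I = €1,480,354.80.
Degree of total leverage = total CM / (EBIT − interest) = €2,789,848.80 / €1,480,354.80 = 1.8846.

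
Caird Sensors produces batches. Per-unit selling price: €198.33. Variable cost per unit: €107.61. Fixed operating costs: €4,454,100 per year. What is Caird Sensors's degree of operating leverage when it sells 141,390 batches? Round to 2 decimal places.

Contribution at this volume is 141,390 × €90.72 = €12,826,900.80.
Subtracting fixed costs: EBIT = €12,826,900.80 − €4,454,100 = €8,372,800.80.
DOL = contribution ÷ EBIT = €12,826,900.80 ÷ €8,372,800.80 = 1.5320.

1.53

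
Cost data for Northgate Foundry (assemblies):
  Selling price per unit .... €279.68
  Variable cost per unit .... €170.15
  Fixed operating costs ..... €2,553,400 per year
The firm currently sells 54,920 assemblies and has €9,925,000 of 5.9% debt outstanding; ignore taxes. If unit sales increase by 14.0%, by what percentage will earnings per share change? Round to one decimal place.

+29.3%

At 54,920 units, contribution = 54,920 × €109.53 = €6,015,387.60.
EBIT = €6,015,387.60 − €2,553,400 = €3,461,987.60.
Interest = €585,575.00, so EBIT − I = €2,876,412.60.
DCL = total CM / (EBIT − I) = €6,015,387.60 / €2,876,412.60 = 2.0913.
EPS therefore changes by 2.0913 × (+14.0%) = +29.3%.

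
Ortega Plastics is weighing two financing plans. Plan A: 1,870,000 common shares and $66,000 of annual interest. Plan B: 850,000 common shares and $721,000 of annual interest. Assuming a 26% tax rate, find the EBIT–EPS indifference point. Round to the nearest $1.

Set EPS_A = EPS_B: (EBIT − $66,000)(1 − 0.26) ÷ 1,870,000 = (EBIT − $721,000)(1 − 0.26) ÷ 850,000.
The (1 − t) factor cancels: (EBIT − 66,000) × 850,000 = (EBIT − 721,000) × 1,870,000.
Solving, EBIT = (721,000·1,870,000 − 66,000·850,000) / (1,870,000 − 850,000) = 1,292,170,000,000 / 1,020,000 = 1,266,833.33.

$1,266,833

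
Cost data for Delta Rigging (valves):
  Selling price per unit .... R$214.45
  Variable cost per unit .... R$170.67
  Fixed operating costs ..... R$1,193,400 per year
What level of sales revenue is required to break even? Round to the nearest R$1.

Contribution margin per unit = R$214.45 − R$170.67 = R$43.78, a CM ratio of R$43.78 ÷ R$214.45 = 0.2042.
Break-even sales = FC ÷ CM ratio = R$1,193,400 × R$214.45 / R$43.78 = R$5,845,697.

R$5,845,697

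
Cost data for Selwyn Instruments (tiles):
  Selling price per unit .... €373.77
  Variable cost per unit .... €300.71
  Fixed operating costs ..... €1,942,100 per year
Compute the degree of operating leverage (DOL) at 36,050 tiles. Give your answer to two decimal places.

Contribution at this volume is 36,050 × €73.06 = €2,633,813.00.
EBIT = €2,633,813.00 − €1,942,100 = €691,713.00.
DOL = contribution ÷ EBIT = €2,633,813.00 ÷ €691,713.00 = 3.8077.

3.81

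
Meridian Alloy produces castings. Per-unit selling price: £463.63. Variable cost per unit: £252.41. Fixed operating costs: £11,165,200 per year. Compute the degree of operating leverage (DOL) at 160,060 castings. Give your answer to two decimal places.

Contribution at this volume is 160,060 × £211.22 = £33,807,873.20.
Subtracting fixed costs: EBIT = £33,807,873.20 − £11,165,200 = £22,642,673.20.
DOL = contribution ÷ EBIT = £33,807,873.20 ÷ £22,642,673.20 = 1.4931.

1.49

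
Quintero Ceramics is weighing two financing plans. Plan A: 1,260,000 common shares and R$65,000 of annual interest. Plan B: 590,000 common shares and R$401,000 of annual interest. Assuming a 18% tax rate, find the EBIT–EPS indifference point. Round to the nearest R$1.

At indifference, (EBIT − 65,000)(1 − t)/1,260,000 = (EBIT − 401,000)(1 − t)/590,000.
Cancelling (1 − t) and cross-multiplying: 590,000·(EBIT − 65,000) = 1,260,000·(EBIT − 401,000).
Solving, EBIT = (401,000·1,260,000 − 65,000·590,000) / (1,260,000 − 590,000) = 466,910,000,000 / 670,000 = 696,880.60.

R$696,881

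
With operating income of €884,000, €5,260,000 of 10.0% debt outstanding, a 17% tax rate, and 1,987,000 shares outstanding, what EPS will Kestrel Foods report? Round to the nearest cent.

€0.15

Pre-tax income = €884,000 − €526,000.00 = €358,000.00.
Net income = €358,000.00 × (1 − 0.17) = €297,140.00.
EPS = €297,140.00 ÷ 1,987,000 = €0.15.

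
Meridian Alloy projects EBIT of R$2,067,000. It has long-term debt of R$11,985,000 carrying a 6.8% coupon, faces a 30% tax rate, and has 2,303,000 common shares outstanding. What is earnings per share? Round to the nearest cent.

Pre-tax income = R$2,067,000 − R$814,980.00 = R$1,252,020.00.
After tax at 30%: net income = R$1,252,020.00 × 0.70 = R$876,414.00.
Per share: R$876,414.00 / 2,303,000 shares = R$0.38.

R$0.38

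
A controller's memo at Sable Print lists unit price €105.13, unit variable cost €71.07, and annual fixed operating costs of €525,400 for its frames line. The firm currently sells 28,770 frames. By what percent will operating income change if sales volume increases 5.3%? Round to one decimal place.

+11.4%

At 28,770 units, contribution = 28,770 × €34.06 = €979,906.20.
Operating income = contribution − fixed costs = €979,906.20 − €525,400 = €454,506.20.
So DOL = total CM / EBIT = €979,906.20 / €454,506.20 = 2.1560.
%ΔEBIT = DOL × %ΔSales = 2.1560 × +5.3% = +11.4%.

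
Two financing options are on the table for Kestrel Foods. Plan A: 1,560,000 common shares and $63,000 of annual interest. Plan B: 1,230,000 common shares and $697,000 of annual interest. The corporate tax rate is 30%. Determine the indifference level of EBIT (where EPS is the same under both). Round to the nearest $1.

$3,060,091

Set EPS_A = EPS_B: (EBIT − $63,000)(1 − 0.30) ÷ 1,560,000 = (EBIT − $697,000)(1 − 0.30) ÷ 1,230,000.
The (1 − t) factor cancels: (EBIT − 63,000) × 1,230,000 = (EBIT − 697,000) × 1,560,000.
EBIT × (1,560,000 − 1,230,000) = 697,000 × 1,560,000 − 63,000 × 1,230,000 = 1,009,830,000,000, so EBIT = 1,009,830,000,000 ÷ 330,000 = 3,060,090.91.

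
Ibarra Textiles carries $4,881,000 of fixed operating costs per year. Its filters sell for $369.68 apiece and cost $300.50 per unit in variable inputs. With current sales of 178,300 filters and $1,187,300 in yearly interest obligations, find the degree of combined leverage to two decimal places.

1.97

At 178,300 units, contribution = 178,300 × $69.18 = $12,334,794.00.
Subtracting fixed costs: EBIT = $12,334,794.00 − $4,881,000 = $7,453,794.00. Interest = $1,187,300.00, so EBIT − I = $6,266,494.00.
DCL = contribution ÷ (EBIT − I) = $12,334,794.00 ÷ $6,266,494.00 = 1.9684.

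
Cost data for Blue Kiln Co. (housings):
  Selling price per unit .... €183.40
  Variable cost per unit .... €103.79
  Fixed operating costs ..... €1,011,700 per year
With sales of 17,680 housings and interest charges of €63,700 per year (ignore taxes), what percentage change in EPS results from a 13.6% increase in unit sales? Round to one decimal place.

Total contribution margin = 17,680 × €79.61 = €1,407,504.80.
Subtracting fixed costs: EBIT = €1,407,504.80 − €1,011,700 = €395,804.80.
Interest = €63,700.00, so EBIT − I = €332,104.80.
DCL = total CM / (EBIT − I) = €1,407,504.80 / €332,104.80 = 4.2381.
%ΔEPS = DCL × %ΔSales = 4.2381 × +13.6% = +57.6%.

+57.6%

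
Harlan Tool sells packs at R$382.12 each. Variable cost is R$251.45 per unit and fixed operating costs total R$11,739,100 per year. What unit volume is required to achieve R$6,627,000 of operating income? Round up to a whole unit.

140,554 packs

Each unit contributes R$382.12 − R$251.45 = R$130.67.
Required volume = (fixed costs + target profit) ÷ CM = (R$11,739,100 + R$6,627,000) ÷ R$130.67 = 140,553.30, so 140,554 packs.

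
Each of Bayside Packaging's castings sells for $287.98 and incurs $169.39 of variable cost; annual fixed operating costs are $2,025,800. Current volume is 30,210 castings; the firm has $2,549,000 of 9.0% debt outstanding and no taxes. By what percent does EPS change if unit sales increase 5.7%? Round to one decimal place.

+15.4%

Total contribution margin = 30,210 × $118.59 = $3,582,603.90.
Subtracting fixed costs: EBIT = $3,582,603.90 − $2,025,800 = $1,556,803.90.
After interest of $229,410.00, pre-tax earnings = $1,327,393.90.
Degree of combined leverage = contribution ÷ (EBIT − I) = $3,582,603.90 ÷ $1,327,393.90 = 2.6990.
%ΔEPS = DCL × %ΔSales = 2.6990 × +5.7% = +15.4%.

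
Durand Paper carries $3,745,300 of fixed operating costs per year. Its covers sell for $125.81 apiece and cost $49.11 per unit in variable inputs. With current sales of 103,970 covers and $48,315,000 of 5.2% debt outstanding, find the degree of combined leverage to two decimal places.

Total contribution margin = 103,970 × $76.70 = $7,974,499.00.
Operating income = contribution − fixed costs = $7,974,499.00 − $3,745,300 = $4,229,199.00. Interest = $2,512,380.00, so EBIT − I = $1,716,819.00.
Degree of total leverage = total CM / (EBIT − interest) = $7,974,499.00 / $1,716,819.00 = 4.6449.

4.64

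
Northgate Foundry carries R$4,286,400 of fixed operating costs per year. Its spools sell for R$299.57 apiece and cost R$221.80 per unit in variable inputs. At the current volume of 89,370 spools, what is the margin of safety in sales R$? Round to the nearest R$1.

R$10,261,360

Each unit contributes R$299.57 − R$221.80 = R$77.77. Break-even units = R$4,286,400 ÷ R$77.77 = 55,116.37; break-even revenue = 55,116.37 × R$299.57 = R$16,511,210.60.
Current sales = 89,370 × R$299.57 = R$26,772,570.90.
Margin of safety = R$26,772,570.90 − R$16,511,210.60 = R$10,261,360.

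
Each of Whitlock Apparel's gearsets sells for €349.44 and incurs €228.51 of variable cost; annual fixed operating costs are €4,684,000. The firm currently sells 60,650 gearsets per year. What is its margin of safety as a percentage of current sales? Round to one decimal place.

Unit CM = price − variable cost = €349.44 − €228.51 = €120.93. Break-even units = €4,684,000 ÷ €120.93 = 38,733.15; break-even revenue = 38,733.15 × €349.44 = €13,534,912.43.
Actual sales revenue = 60,650 × €349.44 = €21,193,536.00.
Margin of safety = (€21,193,536.00 − €13,534,912.43) ÷ €21,193,536.00 = 36.1%.

36.1%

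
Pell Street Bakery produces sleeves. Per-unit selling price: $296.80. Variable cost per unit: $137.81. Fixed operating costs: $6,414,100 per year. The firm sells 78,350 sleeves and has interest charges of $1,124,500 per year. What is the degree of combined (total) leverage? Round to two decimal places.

2.53

Contribution at this volume is 78,350 × $158.99 = $12,456,866.50.
EBIT = $12,456,866.50 − $6,414,100 = $6,042,766.50. Interest = $1,124,500.00, so EBIT − I = $4,918,266.50.
DCL = contribution ÷ (EBIT − I) = $12,456,866.50 ÷ $4,918,266.50 = 2.5328.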